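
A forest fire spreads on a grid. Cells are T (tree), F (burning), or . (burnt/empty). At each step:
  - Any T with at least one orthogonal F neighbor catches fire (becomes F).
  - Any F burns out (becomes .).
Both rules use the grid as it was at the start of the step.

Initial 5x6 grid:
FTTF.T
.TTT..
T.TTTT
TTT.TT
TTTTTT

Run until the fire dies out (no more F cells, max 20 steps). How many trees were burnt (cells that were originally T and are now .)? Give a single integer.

Answer: 21

Derivation:
Step 1: +3 fires, +2 burnt (F count now 3)
Step 2: +3 fires, +3 burnt (F count now 3)
Step 3: +2 fires, +3 burnt (F count now 2)
Step 4: +3 fires, +2 burnt (F count now 3)
Step 5: +4 fires, +3 burnt (F count now 4)
Step 6: +4 fires, +4 burnt (F count now 4)
Step 7: +2 fires, +4 burnt (F count now 2)
Step 8: +0 fires, +2 burnt (F count now 0)
Fire out after step 8
Initially T: 22, now '.': 29
Total burnt (originally-T cells now '.'): 21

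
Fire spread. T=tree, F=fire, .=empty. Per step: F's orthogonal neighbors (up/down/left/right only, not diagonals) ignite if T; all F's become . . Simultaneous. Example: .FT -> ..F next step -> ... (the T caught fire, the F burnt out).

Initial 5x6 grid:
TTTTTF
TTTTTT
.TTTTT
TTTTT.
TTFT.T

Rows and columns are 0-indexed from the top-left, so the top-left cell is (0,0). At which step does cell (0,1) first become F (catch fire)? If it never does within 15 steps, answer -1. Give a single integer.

Step 1: cell (0,1)='T' (+5 fires, +2 burnt)
Step 2: cell (0,1)='T' (+7 fires, +5 burnt)
Step 3: cell (0,1)='T' (+8 fires, +7 burnt)
Step 4: cell (0,1)='F' (+2 fires, +8 burnt)
  -> target ignites at step 4
Step 5: cell (0,1)='.' (+2 fires, +2 burnt)
Step 6: cell (0,1)='.' (+0 fires, +2 burnt)
  fire out at step 6

4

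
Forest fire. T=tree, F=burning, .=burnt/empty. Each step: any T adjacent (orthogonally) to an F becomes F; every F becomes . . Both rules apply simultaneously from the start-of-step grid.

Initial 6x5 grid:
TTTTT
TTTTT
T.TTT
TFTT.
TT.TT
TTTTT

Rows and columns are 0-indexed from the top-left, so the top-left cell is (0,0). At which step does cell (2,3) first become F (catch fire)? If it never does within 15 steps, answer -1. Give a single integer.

Step 1: cell (2,3)='T' (+3 fires, +1 burnt)
Step 2: cell (2,3)='T' (+5 fires, +3 burnt)
Step 3: cell (2,3)='F' (+6 fires, +5 burnt)
  -> target ignites at step 3
Step 4: cell (2,3)='.' (+7 fires, +6 burnt)
Step 5: cell (2,3)='.' (+4 fires, +7 burnt)
Step 6: cell (2,3)='.' (+1 fires, +4 burnt)
Step 7: cell (2,3)='.' (+0 fires, +1 burnt)
  fire out at step 7

3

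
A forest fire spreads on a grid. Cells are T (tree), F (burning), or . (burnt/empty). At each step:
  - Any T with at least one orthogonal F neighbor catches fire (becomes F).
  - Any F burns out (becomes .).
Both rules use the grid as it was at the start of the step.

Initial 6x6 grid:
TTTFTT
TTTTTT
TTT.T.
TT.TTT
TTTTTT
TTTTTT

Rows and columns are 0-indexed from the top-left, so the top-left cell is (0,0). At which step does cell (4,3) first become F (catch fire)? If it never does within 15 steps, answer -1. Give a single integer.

Step 1: cell (4,3)='T' (+3 fires, +1 burnt)
Step 2: cell (4,3)='T' (+4 fires, +3 burnt)
Step 3: cell (4,3)='T' (+5 fires, +4 burnt)
Step 4: cell (4,3)='T' (+3 fires, +5 burnt)
Step 5: cell (4,3)='T' (+5 fires, +3 burnt)
Step 6: cell (4,3)='F' (+5 fires, +5 burnt)
  -> target ignites at step 6
Step 7: cell (4,3)='.' (+5 fires, +5 burnt)
Step 8: cell (4,3)='.' (+2 fires, +5 burnt)
Step 9: cell (4,3)='.' (+0 fires, +2 burnt)
  fire out at step 9

6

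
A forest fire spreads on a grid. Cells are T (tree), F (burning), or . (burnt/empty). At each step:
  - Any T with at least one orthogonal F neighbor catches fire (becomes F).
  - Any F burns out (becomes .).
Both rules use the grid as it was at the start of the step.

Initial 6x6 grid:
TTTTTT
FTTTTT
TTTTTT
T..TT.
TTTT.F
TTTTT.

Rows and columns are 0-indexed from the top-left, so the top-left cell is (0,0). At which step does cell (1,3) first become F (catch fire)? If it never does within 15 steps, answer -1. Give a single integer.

Step 1: cell (1,3)='T' (+3 fires, +2 burnt)
Step 2: cell (1,3)='T' (+4 fires, +3 burnt)
Step 3: cell (1,3)='F' (+4 fires, +4 burnt)
  -> target ignites at step 3
Step 4: cell (1,3)='.' (+5 fires, +4 burnt)
Step 5: cell (1,3)='.' (+6 fires, +5 burnt)
Step 6: cell (1,3)='.' (+5 fires, +6 burnt)
Step 7: cell (1,3)='.' (+1 fires, +5 burnt)
Step 8: cell (1,3)='.' (+1 fires, +1 burnt)
Step 9: cell (1,3)='.' (+0 fires, +1 burnt)
  fire out at step 9

3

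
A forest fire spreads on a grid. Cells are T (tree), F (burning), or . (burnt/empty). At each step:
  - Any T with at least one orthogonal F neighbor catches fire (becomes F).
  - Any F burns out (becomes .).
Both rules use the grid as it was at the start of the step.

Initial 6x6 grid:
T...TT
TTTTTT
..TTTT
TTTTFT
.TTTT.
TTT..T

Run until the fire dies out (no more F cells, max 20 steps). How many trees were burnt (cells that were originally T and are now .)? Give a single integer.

Answer: 25

Derivation:
Step 1: +4 fires, +1 burnt (F count now 4)
Step 2: +5 fires, +4 burnt (F count now 5)
Step 3: +6 fires, +5 burnt (F count now 6)
Step 4: +5 fires, +6 burnt (F count now 5)
Step 5: +2 fires, +5 burnt (F count now 2)
Step 6: +2 fires, +2 burnt (F count now 2)
Step 7: +1 fires, +2 burnt (F count now 1)
Step 8: +0 fires, +1 burnt (F count now 0)
Fire out after step 8
Initially T: 26, now '.': 35
Total burnt (originally-T cells now '.'): 25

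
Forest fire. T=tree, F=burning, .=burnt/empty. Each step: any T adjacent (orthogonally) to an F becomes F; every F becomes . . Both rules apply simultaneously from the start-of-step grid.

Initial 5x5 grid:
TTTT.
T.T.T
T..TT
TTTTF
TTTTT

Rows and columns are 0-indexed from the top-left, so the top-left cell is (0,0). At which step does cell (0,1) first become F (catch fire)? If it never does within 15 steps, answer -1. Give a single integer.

Step 1: cell (0,1)='T' (+3 fires, +1 burnt)
Step 2: cell (0,1)='T' (+4 fires, +3 burnt)
Step 3: cell (0,1)='T' (+2 fires, +4 burnt)
Step 4: cell (0,1)='T' (+2 fires, +2 burnt)
Step 5: cell (0,1)='T' (+2 fires, +2 burnt)
Step 6: cell (0,1)='T' (+1 fires, +2 burnt)
Step 7: cell (0,1)='T' (+1 fires, +1 burnt)
Step 8: cell (0,1)='F' (+1 fires, +1 burnt)
  -> target ignites at step 8
Step 9: cell (0,1)='.' (+1 fires, +1 burnt)
Step 10: cell (0,1)='.' (+2 fires, +1 burnt)
Step 11: cell (0,1)='.' (+0 fires, +2 burnt)
  fire out at step 11

8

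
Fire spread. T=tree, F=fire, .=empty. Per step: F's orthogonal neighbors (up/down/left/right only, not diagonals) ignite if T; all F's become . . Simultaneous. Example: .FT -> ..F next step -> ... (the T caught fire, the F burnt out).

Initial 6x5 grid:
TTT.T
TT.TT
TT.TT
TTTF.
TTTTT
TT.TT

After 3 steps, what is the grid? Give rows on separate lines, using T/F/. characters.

Step 1: 3 trees catch fire, 1 burn out
  TTT.T
  TT.TT
  TT.FT
  TTF..
  TTTFT
  TT.TT
Step 2: 6 trees catch fire, 3 burn out
  TTT.T
  TT.FT
  TT..F
  TF...
  TTF.F
  TT.FT
Step 3: 5 trees catch fire, 6 burn out
  TTT.T
  TT..F
  TF...
  F....
  TF...
  TT..F

TTT.T
TT..F
TF...
F....
TF...
TT..F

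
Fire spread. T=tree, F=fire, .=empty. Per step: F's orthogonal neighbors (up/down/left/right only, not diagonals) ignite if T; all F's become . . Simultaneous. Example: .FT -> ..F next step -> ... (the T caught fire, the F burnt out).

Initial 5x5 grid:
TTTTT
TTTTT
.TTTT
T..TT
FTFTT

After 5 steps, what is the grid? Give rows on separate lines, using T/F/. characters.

Step 1: 3 trees catch fire, 2 burn out
  TTTTT
  TTTTT
  .TTTT
  F..TT
  .F.FT
Step 2: 2 trees catch fire, 3 burn out
  TTTTT
  TTTTT
  .TTTT
  ...FT
  ....F
Step 3: 2 trees catch fire, 2 burn out
  TTTTT
  TTTTT
  .TTFT
  ....F
  .....
Step 4: 3 trees catch fire, 2 burn out
  TTTTT
  TTTFT
  .TF.F
  .....
  .....
Step 5: 4 trees catch fire, 3 burn out
  TTTFT
  TTF.F
  .F...
  .....
  .....

TTTFT
TTF.F
.F...
.....
.....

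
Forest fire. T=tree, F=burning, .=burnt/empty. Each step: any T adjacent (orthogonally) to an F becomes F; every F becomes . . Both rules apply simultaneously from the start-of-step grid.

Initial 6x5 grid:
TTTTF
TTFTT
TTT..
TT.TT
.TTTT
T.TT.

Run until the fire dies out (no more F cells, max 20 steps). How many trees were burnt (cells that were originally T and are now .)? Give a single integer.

Step 1: +6 fires, +2 burnt (F count now 6)
Step 2: +3 fires, +6 burnt (F count now 3)
Step 3: +3 fires, +3 burnt (F count now 3)
Step 4: +2 fires, +3 burnt (F count now 2)
Step 5: +1 fires, +2 burnt (F count now 1)
Step 6: +2 fires, +1 burnt (F count now 2)
Step 7: +3 fires, +2 burnt (F count now 3)
Step 8: +1 fires, +3 burnt (F count now 1)
Step 9: +0 fires, +1 burnt (F count now 0)
Fire out after step 9
Initially T: 22, now '.': 29
Total burnt (originally-T cells now '.'): 21

Answer: 21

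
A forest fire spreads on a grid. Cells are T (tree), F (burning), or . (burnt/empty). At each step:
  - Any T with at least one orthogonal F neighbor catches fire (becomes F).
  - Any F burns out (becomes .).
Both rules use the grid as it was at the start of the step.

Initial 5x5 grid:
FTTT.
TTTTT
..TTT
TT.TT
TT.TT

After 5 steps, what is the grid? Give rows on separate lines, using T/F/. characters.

Step 1: 2 trees catch fire, 1 burn out
  .FTT.
  FTTTT
  ..TTT
  TT.TT
  TT.TT
Step 2: 2 trees catch fire, 2 burn out
  ..FT.
  .FTTT
  ..TTT
  TT.TT
  TT.TT
Step 3: 2 trees catch fire, 2 burn out
  ...F.
  ..FTT
  ..TTT
  TT.TT
  TT.TT
Step 4: 2 trees catch fire, 2 burn out
  .....
  ...FT
  ..FTT
  TT.TT
  TT.TT
Step 5: 2 trees catch fire, 2 burn out
  .....
  ....F
  ...FT
  TT.TT
  TT.TT

.....
....F
...FT
TT.TT
TT.TT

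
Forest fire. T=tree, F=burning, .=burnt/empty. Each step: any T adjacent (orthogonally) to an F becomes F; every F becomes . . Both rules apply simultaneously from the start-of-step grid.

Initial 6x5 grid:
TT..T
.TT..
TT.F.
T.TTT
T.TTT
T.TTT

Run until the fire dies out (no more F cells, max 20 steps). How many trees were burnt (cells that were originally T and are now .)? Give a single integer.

Answer: 9

Derivation:
Step 1: +1 fires, +1 burnt (F count now 1)
Step 2: +3 fires, +1 burnt (F count now 3)
Step 3: +3 fires, +3 burnt (F count now 3)
Step 4: +2 fires, +3 burnt (F count now 2)
Step 5: +0 fires, +2 burnt (F count now 0)
Fire out after step 5
Initially T: 19, now '.': 20
Total burnt (originally-T cells now '.'): 9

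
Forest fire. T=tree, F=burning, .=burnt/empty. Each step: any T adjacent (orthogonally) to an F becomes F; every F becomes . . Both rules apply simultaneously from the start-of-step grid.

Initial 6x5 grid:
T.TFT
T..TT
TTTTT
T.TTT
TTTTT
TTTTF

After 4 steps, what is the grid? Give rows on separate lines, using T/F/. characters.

Step 1: 5 trees catch fire, 2 burn out
  T.F.F
  T..FT
  TTTTT
  T.TTT
  TTTTF
  TTTF.
Step 2: 5 trees catch fire, 5 burn out
  T....
  T...F
  TTTFT
  T.TTF
  TTTF.
  TTF..
Step 3: 5 trees catch fire, 5 burn out
  T....
  T....
  TTF.F
  T.TF.
  TTF..
  TF...
Step 4: 4 trees catch fire, 5 burn out
  T....
  T....
  TF...
  T.F..
  TF...
  F....

T....
T....
TF...
T.F..
TF...
F....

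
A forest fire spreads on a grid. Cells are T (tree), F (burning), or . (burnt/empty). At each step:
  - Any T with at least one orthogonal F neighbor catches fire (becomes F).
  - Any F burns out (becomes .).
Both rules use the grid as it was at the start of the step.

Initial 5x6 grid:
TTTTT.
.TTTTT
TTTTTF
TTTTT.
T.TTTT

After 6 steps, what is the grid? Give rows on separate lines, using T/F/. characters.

Step 1: 2 trees catch fire, 1 burn out
  TTTTT.
  .TTTTF
  TTTTF.
  TTTTT.
  T.TTTT
Step 2: 3 trees catch fire, 2 burn out
  TTTTT.
  .TTTF.
  TTTF..
  TTTTF.
  T.TTTT
Step 3: 5 trees catch fire, 3 burn out
  TTTTF.
  .TTF..
  TTF...
  TTTF..
  T.TTFT
Step 4: 6 trees catch fire, 5 burn out
  TTTF..
  .TF...
  TF....
  TTF...
  T.TF.F
Step 5: 5 trees catch fire, 6 burn out
  TTF...
  .F....
  F.....
  TF....
  T.F...
Step 6: 2 trees catch fire, 5 burn out
  TF....
  ......
  ......
  F.....
  T.....

TF....
......
......
F.....
T.....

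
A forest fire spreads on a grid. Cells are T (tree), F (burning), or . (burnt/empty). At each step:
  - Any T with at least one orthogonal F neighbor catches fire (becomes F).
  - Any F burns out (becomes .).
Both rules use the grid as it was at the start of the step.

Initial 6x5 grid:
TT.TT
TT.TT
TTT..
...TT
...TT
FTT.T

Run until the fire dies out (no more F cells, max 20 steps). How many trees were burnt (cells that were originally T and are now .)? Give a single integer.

Step 1: +1 fires, +1 burnt (F count now 1)
Step 2: +1 fires, +1 burnt (F count now 1)
Step 3: +0 fires, +1 burnt (F count now 0)
Fire out after step 3
Initially T: 18, now '.': 14
Total burnt (originally-T cells now '.'): 2

Answer: 2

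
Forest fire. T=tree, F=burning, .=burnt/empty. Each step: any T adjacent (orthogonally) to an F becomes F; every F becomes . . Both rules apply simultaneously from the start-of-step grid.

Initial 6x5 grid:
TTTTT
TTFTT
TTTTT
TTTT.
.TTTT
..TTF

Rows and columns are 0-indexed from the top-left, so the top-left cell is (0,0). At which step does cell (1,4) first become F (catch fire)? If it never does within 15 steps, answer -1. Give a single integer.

Step 1: cell (1,4)='T' (+6 fires, +2 burnt)
Step 2: cell (1,4)='F' (+9 fires, +6 burnt)
  -> target ignites at step 2
Step 3: cell (1,4)='.' (+7 fires, +9 burnt)
Step 4: cell (1,4)='.' (+2 fires, +7 burnt)
Step 5: cell (1,4)='.' (+0 fires, +2 burnt)
  fire out at step 5

2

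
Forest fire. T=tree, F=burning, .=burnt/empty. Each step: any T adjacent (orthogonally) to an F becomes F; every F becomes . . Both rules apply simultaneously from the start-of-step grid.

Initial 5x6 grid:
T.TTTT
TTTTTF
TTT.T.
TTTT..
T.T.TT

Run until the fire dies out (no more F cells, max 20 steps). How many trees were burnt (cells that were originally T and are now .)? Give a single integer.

Step 1: +2 fires, +1 burnt (F count now 2)
Step 2: +3 fires, +2 burnt (F count now 3)
Step 3: +2 fires, +3 burnt (F count now 2)
Step 4: +3 fires, +2 burnt (F count now 3)
Step 5: +3 fires, +3 burnt (F count now 3)
Step 6: +5 fires, +3 burnt (F count now 5)
Step 7: +1 fires, +5 burnt (F count now 1)
Step 8: +1 fires, +1 burnt (F count now 1)
Step 9: +0 fires, +1 burnt (F count now 0)
Fire out after step 9
Initially T: 22, now '.': 28
Total burnt (originally-T cells now '.'): 20

Answer: 20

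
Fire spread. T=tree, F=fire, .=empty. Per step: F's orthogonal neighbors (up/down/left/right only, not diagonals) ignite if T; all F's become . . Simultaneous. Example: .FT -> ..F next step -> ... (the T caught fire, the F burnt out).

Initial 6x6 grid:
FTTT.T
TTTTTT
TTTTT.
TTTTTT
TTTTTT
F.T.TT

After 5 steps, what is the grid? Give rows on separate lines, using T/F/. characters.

Step 1: 3 trees catch fire, 2 burn out
  .FTT.T
  FTTTTT
  TTTTT.
  TTTTTT
  FTTTTT
  ..T.TT
Step 2: 5 trees catch fire, 3 burn out
  ..FT.T
  .FTTTT
  FTTTT.
  FTTTTT
  .FTTTT
  ..T.TT
Step 3: 5 trees catch fire, 5 burn out
  ...F.T
  ..FTTT
  .FTTT.
  .FTTTT
  ..FTTT
  ..T.TT
Step 4: 5 trees catch fire, 5 burn out
  .....T
  ...FTT
  ..FTT.
  ..FTTT
  ...FTT
  ..F.TT
Step 5: 4 trees catch fire, 5 burn out
  .....T
  ....FT
  ...FT.
  ...FTT
  ....FT
  ....TT

.....T
....FT
...FT.
...FTT
....FT
....TT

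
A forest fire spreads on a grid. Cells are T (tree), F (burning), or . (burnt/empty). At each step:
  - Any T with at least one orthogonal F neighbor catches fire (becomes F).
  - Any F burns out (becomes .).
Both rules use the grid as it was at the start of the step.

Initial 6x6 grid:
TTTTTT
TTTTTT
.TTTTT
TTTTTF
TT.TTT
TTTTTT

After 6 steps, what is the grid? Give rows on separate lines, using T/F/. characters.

Step 1: 3 trees catch fire, 1 burn out
  TTTTTT
  TTTTTT
  .TTTTF
  TTTTF.
  TT.TTF
  TTTTTT
Step 2: 5 trees catch fire, 3 burn out
  TTTTTT
  TTTTTF
  .TTTF.
  TTTF..
  TT.TF.
  TTTTTF
Step 3: 6 trees catch fire, 5 burn out
  TTTTTF
  TTTTF.
  .TTF..
  TTF...
  TT.F..
  TTTTF.
Step 4: 5 trees catch fire, 6 burn out
  TTTTF.
  TTTF..
  .TF...
  TF....
  TT....
  TTTF..
Step 5: 6 trees catch fire, 5 burn out
  TTTF..
  TTF...
  .F....
  F.....
  TF....
  TTF...
Step 6: 4 trees catch fire, 6 burn out
  TTF...
  TF....
  ......
  ......
  F.....
  TF....

TTF...
TF....
......
......
F.....
TF....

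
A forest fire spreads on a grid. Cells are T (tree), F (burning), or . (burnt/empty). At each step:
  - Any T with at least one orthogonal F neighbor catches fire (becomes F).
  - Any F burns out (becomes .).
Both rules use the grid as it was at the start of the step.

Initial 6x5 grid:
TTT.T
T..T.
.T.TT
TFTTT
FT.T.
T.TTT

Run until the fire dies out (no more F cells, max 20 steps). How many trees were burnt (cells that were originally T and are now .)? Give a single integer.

Answer: 14

Derivation:
Step 1: +5 fires, +2 burnt (F count now 5)
Step 2: +1 fires, +5 burnt (F count now 1)
Step 3: +3 fires, +1 burnt (F count now 3)
Step 4: +3 fires, +3 burnt (F count now 3)
Step 5: +2 fires, +3 burnt (F count now 2)
Step 6: +0 fires, +2 burnt (F count now 0)
Fire out after step 6
Initially T: 19, now '.': 25
Total burnt (originally-T cells now '.'): 14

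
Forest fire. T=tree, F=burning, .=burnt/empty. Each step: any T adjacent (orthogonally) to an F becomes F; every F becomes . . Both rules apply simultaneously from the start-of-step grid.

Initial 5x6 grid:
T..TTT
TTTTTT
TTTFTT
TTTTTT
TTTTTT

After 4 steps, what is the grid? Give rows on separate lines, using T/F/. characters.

Step 1: 4 trees catch fire, 1 burn out
  T..TTT
  TTTFTT
  TTF.FT
  TTTFTT
  TTTTTT
Step 2: 8 trees catch fire, 4 burn out
  T..FTT
  TTF.FT
  TF...F
  TTF.FT
  TTTFTT
Step 3: 8 trees catch fire, 8 burn out
  T...FT
  TF...F
  F.....
  TF...F
  TTF.FT
Step 4: 5 trees catch fire, 8 burn out
  T....F
  F.....
  ......
  F.....
  TF...F

T....F
F.....
......
F.....
TF...F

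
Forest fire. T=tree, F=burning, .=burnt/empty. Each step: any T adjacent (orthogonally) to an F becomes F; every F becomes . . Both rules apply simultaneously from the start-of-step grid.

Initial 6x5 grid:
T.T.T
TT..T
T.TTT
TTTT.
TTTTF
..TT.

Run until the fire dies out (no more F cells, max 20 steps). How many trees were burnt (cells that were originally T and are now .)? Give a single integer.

Step 1: +1 fires, +1 burnt (F count now 1)
Step 2: +3 fires, +1 burnt (F count now 3)
Step 3: +4 fires, +3 burnt (F count now 4)
Step 4: +4 fires, +4 burnt (F count now 4)
Step 5: +2 fires, +4 burnt (F count now 2)
Step 6: +2 fires, +2 burnt (F count now 2)
Step 7: +1 fires, +2 burnt (F count now 1)
Step 8: +2 fires, +1 burnt (F count now 2)
Step 9: +0 fires, +2 burnt (F count now 0)
Fire out after step 9
Initially T: 20, now '.': 29
Total burnt (originally-T cells now '.'): 19

Answer: 19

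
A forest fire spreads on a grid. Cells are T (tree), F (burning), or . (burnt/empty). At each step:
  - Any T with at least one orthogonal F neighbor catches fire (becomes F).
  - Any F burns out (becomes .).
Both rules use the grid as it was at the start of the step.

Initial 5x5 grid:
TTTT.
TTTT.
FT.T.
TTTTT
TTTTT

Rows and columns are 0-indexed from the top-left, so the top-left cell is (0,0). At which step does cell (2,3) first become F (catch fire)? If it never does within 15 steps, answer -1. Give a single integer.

Step 1: cell (2,3)='T' (+3 fires, +1 burnt)
Step 2: cell (2,3)='T' (+4 fires, +3 burnt)
Step 3: cell (2,3)='T' (+4 fires, +4 burnt)
Step 4: cell (2,3)='T' (+4 fires, +4 burnt)
Step 5: cell (2,3)='F' (+4 fires, +4 burnt)
  -> target ignites at step 5
Step 6: cell (2,3)='.' (+1 fires, +4 burnt)
Step 7: cell (2,3)='.' (+0 fires, +1 burnt)
  fire out at step 7

5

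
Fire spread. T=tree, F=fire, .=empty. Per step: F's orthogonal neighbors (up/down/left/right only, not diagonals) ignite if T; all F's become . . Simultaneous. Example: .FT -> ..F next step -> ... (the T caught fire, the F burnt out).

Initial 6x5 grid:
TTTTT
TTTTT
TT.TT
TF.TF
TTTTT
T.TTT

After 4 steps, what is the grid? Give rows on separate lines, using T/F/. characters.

Step 1: 6 trees catch fire, 2 burn out
  TTTTT
  TTTTT
  TF.TF
  F..F.
  TFTTF
  T.TTT
Step 2: 8 trees catch fire, 6 burn out
  TTTTT
  TFTTF
  F..F.
  .....
  F.FF.
  T.TTF
Step 3: 8 trees catch fire, 8 burn out
  TFTTF
  F.FF.
  .....
  .....
  .....
  F.FF.
Step 4: 3 trees catch fire, 8 burn out
  F.FF.
  .....
  .....
  .....
  .....
  .....

F.FF.
.....
.....
.....
.....
.....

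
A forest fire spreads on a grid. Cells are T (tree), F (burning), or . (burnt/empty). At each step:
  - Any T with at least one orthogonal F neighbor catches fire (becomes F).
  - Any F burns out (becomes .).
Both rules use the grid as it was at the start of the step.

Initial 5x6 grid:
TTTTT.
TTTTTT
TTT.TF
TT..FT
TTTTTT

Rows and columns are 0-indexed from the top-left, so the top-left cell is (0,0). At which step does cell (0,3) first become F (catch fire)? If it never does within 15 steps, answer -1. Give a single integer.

Step 1: cell (0,3)='T' (+4 fires, +2 burnt)
Step 2: cell (0,3)='T' (+3 fires, +4 burnt)
Step 3: cell (0,3)='T' (+3 fires, +3 burnt)
Step 4: cell (0,3)='F' (+3 fires, +3 burnt)
  -> target ignites at step 4
Step 5: cell (0,3)='.' (+5 fires, +3 burnt)
Step 6: cell (0,3)='.' (+4 fires, +5 burnt)
Step 7: cell (0,3)='.' (+2 fires, +4 burnt)
Step 8: cell (0,3)='.' (+0 fires, +2 burnt)
  fire out at step 8

4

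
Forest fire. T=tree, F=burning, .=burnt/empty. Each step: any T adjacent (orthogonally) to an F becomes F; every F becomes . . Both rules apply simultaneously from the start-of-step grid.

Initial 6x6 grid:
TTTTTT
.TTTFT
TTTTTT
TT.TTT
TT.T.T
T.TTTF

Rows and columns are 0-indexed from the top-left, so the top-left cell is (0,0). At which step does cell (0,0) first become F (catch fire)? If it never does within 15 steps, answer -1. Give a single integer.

Step 1: cell (0,0)='T' (+6 fires, +2 burnt)
Step 2: cell (0,0)='T' (+8 fires, +6 burnt)
Step 3: cell (0,0)='T' (+6 fires, +8 burnt)
Step 4: cell (0,0)='T' (+2 fires, +6 burnt)
Step 5: cell (0,0)='F' (+3 fires, +2 burnt)
  -> target ignites at step 5
Step 6: cell (0,0)='.' (+2 fires, +3 burnt)
Step 7: cell (0,0)='.' (+1 fires, +2 burnt)
Step 8: cell (0,0)='.' (+1 fires, +1 burnt)
Step 9: cell (0,0)='.' (+0 fires, +1 burnt)
  fire out at step 9

5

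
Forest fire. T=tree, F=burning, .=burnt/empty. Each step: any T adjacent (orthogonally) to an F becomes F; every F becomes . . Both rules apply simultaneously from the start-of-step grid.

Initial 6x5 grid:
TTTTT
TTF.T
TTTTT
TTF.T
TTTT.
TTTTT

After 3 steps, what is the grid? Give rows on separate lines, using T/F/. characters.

Step 1: 5 trees catch fire, 2 burn out
  TTFTT
  TF..T
  TTFTT
  TF..T
  TTFT.
  TTTTT
Step 2: 9 trees catch fire, 5 burn out
  TF.FT
  F...T
  TF.FT
  F...T
  TF.F.
  TTFTT
Step 3: 7 trees catch fire, 9 burn out
  F...F
  ....T
  F...F
  ....T
  F....
  TF.FT

F...F
....T
F...F
....T
F....
TF.FT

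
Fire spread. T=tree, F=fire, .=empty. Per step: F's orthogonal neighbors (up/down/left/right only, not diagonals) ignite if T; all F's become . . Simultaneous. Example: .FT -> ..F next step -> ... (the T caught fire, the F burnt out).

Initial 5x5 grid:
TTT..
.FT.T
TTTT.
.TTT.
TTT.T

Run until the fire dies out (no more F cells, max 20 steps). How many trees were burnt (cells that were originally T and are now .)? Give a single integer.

Answer: 14

Derivation:
Step 1: +3 fires, +1 burnt (F count now 3)
Step 2: +5 fires, +3 burnt (F count now 5)
Step 3: +3 fires, +5 burnt (F count now 3)
Step 4: +3 fires, +3 burnt (F count now 3)
Step 5: +0 fires, +3 burnt (F count now 0)
Fire out after step 5
Initially T: 16, now '.': 23
Total burnt (originally-T cells now '.'): 14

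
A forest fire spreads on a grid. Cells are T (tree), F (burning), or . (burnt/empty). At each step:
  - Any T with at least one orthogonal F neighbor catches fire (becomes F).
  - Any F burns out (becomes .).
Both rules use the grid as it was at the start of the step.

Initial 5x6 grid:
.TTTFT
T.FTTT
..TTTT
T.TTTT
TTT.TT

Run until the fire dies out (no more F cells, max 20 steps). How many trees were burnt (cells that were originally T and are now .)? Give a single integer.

Step 1: +6 fires, +2 burnt (F count now 6)
Step 2: +5 fires, +6 burnt (F count now 5)
Step 3: +4 fires, +5 burnt (F count now 4)
Step 4: +3 fires, +4 burnt (F count now 3)
Step 5: +2 fires, +3 burnt (F count now 2)
Step 6: +1 fires, +2 burnt (F count now 1)
Step 7: +0 fires, +1 burnt (F count now 0)
Fire out after step 7
Initially T: 22, now '.': 29
Total burnt (originally-T cells now '.'): 21

Answer: 21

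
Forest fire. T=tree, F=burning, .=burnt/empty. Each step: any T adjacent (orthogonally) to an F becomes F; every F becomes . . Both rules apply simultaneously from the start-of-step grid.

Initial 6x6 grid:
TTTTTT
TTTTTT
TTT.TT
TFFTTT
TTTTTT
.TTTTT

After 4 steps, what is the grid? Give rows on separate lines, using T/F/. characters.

Step 1: 6 trees catch fire, 2 burn out
  TTTTTT
  TTTTTT
  TFF.TT
  F..FTT
  TFFTTT
  .TTTTT
Step 2: 8 trees catch fire, 6 burn out
  TTTTTT
  TFFTTT
  F...TT
  ....FT
  F..FTT
  .FFTTT
Step 3: 8 trees catch fire, 8 burn out
  TFFTTT
  F..FTT
  ....FT
  .....F
  ....FT
  ...FTT
Step 4: 6 trees catch fire, 8 burn out
  F..FTT
  ....FT
  .....F
  ......
  .....F
  ....FT

F..FTT
....FT
.....F
......
.....F
....FT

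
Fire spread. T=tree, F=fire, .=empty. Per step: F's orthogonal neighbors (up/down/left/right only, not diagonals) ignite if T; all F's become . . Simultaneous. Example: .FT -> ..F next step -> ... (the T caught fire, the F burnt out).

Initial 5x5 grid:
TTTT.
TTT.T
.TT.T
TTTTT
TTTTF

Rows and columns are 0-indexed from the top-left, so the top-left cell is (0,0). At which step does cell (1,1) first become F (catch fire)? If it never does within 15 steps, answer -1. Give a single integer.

Step 1: cell (1,1)='T' (+2 fires, +1 burnt)
Step 2: cell (1,1)='T' (+3 fires, +2 burnt)
Step 3: cell (1,1)='T' (+3 fires, +3 burnt)
Step 4: cell (1,1)='T' (+3 fires, +3 burnt)
Step 5: cell (1,1)='T' (+3 fires, +3 burnt)
Step 6: cell (1,1)='F' (+2 fires, +3 burnt)
  -> target ignites at step 6
Step 7: cell (1,1)='.' (+3 fires, +2 burnt)
Step 8: cell (1,1)='.' (+1 fires, +3 burnt)
Step 9: cell (1,1)='.' (+0 fires, +1 burnt)
  fire out at step 9

6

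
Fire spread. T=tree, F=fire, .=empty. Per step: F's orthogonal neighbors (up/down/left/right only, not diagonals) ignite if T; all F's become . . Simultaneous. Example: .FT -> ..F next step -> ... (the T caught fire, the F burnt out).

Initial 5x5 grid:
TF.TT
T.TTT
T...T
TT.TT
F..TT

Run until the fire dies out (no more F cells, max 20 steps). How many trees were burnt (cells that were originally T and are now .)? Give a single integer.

Answer: 5

Derivation:
Step 1: +2 fires, +2 burnt (F count now 2)
Step 2: +3 fires, +2 burnt (F count now 3)
Step 3: +0 fires, +3 burnt (F count now 0)
Fire out after step 3
Initially T: 15, now '.': 15
Total burnt (originally-T cells now '.'): 5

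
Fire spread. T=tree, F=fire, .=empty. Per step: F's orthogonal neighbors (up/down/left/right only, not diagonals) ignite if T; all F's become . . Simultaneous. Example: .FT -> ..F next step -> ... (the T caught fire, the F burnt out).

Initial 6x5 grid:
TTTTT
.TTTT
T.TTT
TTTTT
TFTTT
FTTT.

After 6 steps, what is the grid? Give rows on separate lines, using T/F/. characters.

Step 1: 4 trees catch fire, 2 burn out
  TTTTT
  .TTTT
  T.TTT
  TFTTT
  F.FTT
  .FTT.
Step 2: 4 trees catch fire, 4 burn out
  TTTTT
  .TTTT
  T.TTT
  F.FTT
  ...FT
  ..FT.
Step 3: 5 trees catch fire, 4 burn out
  TTTTT
  .TTTT
  F.FTT
  ...FT
  ....F
  ...F.
Step 4: 3 trees catch fire, 5 burn out
  TTTTT
  .TFTT
  ...FT
  ....F
  .....
  .....
Step 5: 4 trees catch fire, 3 burn out
  TTFTT
  .F.FT
  ....F
  .....
  .....
  .....
Step 6: 3 trees catch fire, 4 burn out
  TF.FT
  ....F
  .....
  .....
  .....
  .....

TF.FT
....F
.....
.....
.....
.....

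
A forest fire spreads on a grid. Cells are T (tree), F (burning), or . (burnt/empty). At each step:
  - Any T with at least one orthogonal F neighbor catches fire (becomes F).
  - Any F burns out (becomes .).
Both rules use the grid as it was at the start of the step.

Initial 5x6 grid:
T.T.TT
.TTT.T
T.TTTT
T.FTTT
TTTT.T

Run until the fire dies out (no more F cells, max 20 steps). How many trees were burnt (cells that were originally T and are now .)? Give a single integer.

Answer: 21

Derivation:
Step 1: +3 fires, +1 burnt (F count now 3)
Step 2: +5 fires, +3 burnt (F count now 5)
Step 3: +6 fires, +5 burnt (F count now 6)
Step 4: +3 fires, +6 burnt (F count now 3)
Step 5: +2 fires, +3 burnt (F count now 2)
Step 6: +1 fires, +2 burnt (F count now 1)
Step 7: +1 fires, +1 burnt (F count now 1)
Step 8: +0 fires, +1 burnt (F count now 0)
Fire out after step 8
Initially T: 22, now '.': 29
Total burnt (originally-T cells now '.'): 21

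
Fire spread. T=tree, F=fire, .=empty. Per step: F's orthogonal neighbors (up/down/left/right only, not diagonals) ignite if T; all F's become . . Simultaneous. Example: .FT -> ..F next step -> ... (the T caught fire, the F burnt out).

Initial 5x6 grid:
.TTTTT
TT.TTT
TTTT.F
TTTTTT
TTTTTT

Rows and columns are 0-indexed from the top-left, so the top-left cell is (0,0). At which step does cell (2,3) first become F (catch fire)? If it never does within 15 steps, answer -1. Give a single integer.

Step 1: cell (2,3)='T' (+2 fires, +1 burnt)
Step 2: cell (2,3)='T' (+4 fires, +2 burnt)
Step 3: cell (2,3)='T' (+4 fires, +4 burnt)
Step 4: cell (2,3)='F' (+4 fires, +4 burnt)
  -> target ignites at step 4
Step 5: cell (2,3)='.' (+4 fires, +4 burnt)
Step 6: cell (2,3)='.' (+4 fires, +4 burnt)
Step 7: cell (2,3)='.' (+3 fires, +4 burnt)
Step 8: cell (2,3)='.' (+1 fires, +3 burnt)
Step 9: cell (2,3)='.' (+0 fires, +1 burnt)
  fire out at step 9

4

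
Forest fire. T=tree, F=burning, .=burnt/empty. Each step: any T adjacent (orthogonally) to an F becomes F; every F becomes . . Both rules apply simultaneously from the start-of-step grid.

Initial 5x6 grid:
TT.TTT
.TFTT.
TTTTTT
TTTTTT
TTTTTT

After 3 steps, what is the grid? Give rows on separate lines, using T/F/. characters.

Step 1: 3 trees catch fire, 1 burn out
  TT.TTT
  .F.FT.
  TTFTTT
  TTTTTT
  TTTTTT
Step 2: 6 trees catch fire, 3 burn out
  TF.FTT
  ....F.
  TF.FTT
  TTFTTT
  TTTTTT
Step 3: 7 trees catch fire, 6 burn out
  F...FT
  ......
  F...FT
  TF.FTT
  TTFTTT

F...FT
......
F...FT
TF.FTT
TTFTTT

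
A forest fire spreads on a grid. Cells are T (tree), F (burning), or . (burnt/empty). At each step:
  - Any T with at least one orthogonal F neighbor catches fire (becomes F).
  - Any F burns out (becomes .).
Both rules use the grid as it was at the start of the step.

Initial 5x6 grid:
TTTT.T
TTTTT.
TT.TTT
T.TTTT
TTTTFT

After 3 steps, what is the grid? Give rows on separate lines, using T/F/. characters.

Step 1: 3 trees catch fire, 1 burn out
  TTTT.T
  TTTTT.
  TT.TTT
  T.TTFT
  TTTF.F
Step 2: 4 trees catch fire, 3 burn out
  TTTT.T
  TTTTT.
  TT.TFT
  T.TF.F
  TTF...
Step 3: 5 trees catch fire, 4 burn out
  TTTT.T
  TTTTF.
  TT.F.F
  T.F...
  TF....

TTTT.T
TTTTF.
TT.F.F
T.F...
TF....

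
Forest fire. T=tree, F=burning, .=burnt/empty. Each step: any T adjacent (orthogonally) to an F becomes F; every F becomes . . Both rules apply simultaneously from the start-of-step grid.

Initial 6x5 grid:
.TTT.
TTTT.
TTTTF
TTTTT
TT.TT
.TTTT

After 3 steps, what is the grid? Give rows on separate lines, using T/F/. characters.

Step 1: 2 trees catch fire, 1 burn out
  .TTT.
  TTTT.
  TTTF.
  TTTTF
  TT.TT
  .TTTT
Step 2: 4 trees catch fire, 2 burn out
  .TTT.
  TTTF.
  TTF..
  TTTF.
  TT.TF
  .TTTT
Step 3: 6 trees catch fire, 4 burn out
  .TTF.
  TTF..
  TF...
  TTF..
  TT.F.
  .TTTF

.TTF.
TTF..
TF...
TTF..
TT.F.
.TTTF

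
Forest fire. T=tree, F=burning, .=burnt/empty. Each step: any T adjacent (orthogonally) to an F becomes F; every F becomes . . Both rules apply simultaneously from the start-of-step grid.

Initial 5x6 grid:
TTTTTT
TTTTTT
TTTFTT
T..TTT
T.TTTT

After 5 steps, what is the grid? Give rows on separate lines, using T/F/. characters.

Step 1: 4 trees catch fire, 1 burn out
  TTTTTT
  TTTFTT
  TTF.FT
  T..FTT
  T.TTTT
Step 2: 7 trees catch fire, 4 burn out
  TTTFTT
  TTF.FT
  TF...F
  T...FT
  T.TFTT
Step 3: 8 trees catch fire, 7 burn out
  TTF.FT
  TF...F
  F.....
  T....F
  T.F.FT
Step 4: 5 trees catch fire, 8 burn out
  TF...F
  F.....
  ......
  F.....
  T....F
Step 5: 2 trees catch fire, 5 burn out
  F.....
  ......
  ......
  ......
  F.....

F.....
......
......
......
F.....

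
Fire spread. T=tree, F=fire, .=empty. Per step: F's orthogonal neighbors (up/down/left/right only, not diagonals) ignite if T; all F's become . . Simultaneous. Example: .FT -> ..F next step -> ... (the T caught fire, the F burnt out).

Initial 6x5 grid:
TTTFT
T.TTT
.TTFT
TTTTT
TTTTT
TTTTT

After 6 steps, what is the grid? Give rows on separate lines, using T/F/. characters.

Step 1: 6 trees catch fire, 2 burn out
  TTF.F
  T.TFT
  .TF.F
  TTTFT
  TTTTT
  TTTTT
Step 2: 7 trees catch fire, 6 burn out
  TF...
  T.F.F
  .F...
  TTF.F
  TTTFT
  TTTTT
Step 3: 5 trees catch fire, 7 burn out
  F....
  T....
  .....
  TF...
  TTF.F
  TTTFT
Step 4: 5 trees catch fire, 5 burn out
  .....
  F....
  .....
  F....
  TF...
  TTF.F
Step 5: 2 trees catch fire, 5 burn out
  .....
  .....
  .....
  .....
  F....
  TF...
Step 6: 1 trees catch fire, 2 burn out
  .....
  .....
  .....
  .....
  .....
  F....

.....
.....
.....
.....
.....
F....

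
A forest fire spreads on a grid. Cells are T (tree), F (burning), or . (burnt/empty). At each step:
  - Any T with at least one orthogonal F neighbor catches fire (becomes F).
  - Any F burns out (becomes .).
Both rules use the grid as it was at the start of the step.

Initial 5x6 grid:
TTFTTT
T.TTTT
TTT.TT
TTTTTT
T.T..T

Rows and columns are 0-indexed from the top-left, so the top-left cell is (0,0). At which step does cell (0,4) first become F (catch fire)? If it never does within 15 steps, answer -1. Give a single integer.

Step 1: cell (0,4)='T' (+3 fires, +1 burnt)
Step 2: cell (0,4)='F' (+4 fires, +3 burnt)
  -> target ignites at step 2
Step 3: cell (0,4)='.' (+5 fires, +4 burnt)
Step 4: cell (0,4)='.' (+6 fires, +5 burnt)
Step 5: cell (0,4)='.' (+3 fires, +6 burnt)
Step 6: cell (0,4)='.' (+2 fires, +3 burnt)
Step 7: cell (0,4)='.' (+1 fires, +2 burnt)
Step 8: cell (0,4)='.' (+0 fires, +1 burnt)
  fire out at step 8

2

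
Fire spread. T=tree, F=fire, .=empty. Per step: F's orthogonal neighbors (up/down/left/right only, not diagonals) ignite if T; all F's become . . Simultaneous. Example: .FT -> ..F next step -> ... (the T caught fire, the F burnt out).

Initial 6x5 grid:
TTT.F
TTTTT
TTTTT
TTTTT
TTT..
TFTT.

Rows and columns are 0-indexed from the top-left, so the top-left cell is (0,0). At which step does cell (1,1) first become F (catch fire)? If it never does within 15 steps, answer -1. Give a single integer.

Step 1: cell (1,1)='T' (+4 fires, +2 burnt)
Step 2: cell (1,1)='T' (+6 fires, +4 burnt)
Step 3: cell (1,1)='T' (+6 fires, +6 burnt)
Step 4: cell (1,1)='F' (+5 fires, +6 burnt)
  -> target ignites at step 4
Step 5: cell (1,1)='.' (+2 fires, +5 burnt)
Step 6: cell (1,1)='.' (+1 fires, +2 burnt)
Step 7: cell (1,1)='.' (+0 fires, +1 burnt)
  fire out at step 7

4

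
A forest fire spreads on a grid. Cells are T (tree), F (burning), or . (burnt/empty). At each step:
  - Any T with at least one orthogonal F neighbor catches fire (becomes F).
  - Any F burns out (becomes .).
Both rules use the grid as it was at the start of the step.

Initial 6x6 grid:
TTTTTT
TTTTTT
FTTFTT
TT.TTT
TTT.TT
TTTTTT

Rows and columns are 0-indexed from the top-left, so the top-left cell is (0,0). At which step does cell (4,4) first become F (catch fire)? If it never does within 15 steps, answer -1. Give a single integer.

Step 1: cell (4,4)='T' (+7 fires, +2 burnt)
Step 2: cell (4,4)='T' (+9 fires, +7 burnt)
Step 3: cell (4,4)='F' (+8 fires, +9 burnt)
  -> target ignites at step 3
Step 4: cell (4,4)='.' (+5 fires, +8 burnt)
Step 5: cell (4,4)='.' (+3 fires, +5 burnt)
Step 6: cell (4,4)='.' (+0 fires, +3 burnt)
  fire out at step 6

3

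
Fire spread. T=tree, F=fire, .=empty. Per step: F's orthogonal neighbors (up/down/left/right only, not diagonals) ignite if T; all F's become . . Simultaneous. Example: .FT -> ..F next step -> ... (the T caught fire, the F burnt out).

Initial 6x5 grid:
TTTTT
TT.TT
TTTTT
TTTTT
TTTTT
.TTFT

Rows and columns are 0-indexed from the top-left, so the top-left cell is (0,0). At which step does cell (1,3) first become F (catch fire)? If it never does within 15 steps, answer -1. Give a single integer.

Step 1: cell (1,3)='T' (+3 fires, +1 burnt)
Step 2: cell (1,3)='T' (+4 fires, +3 burnt)
Step 3: cell (1,3)='T' (+4 fires, +4 burnt)
Step 4: cell (1,3)='F' (+5 fires, +4 burnt)
  -> target ignites at step 4
Step 5: cell (1,3)='.' (+4 fires, +5 burnt)
Step 6: cell (1,3)='.' (+4 fires, +4 burnt)
Step 7: cell (1,3)='.' (+2 fires, +4 burnt)
Step 8: cell (1,3)='.' (+1 fires, +2 burnt)
Step 9: cell (1,3)='.' (+0 fires, +1 burnt)
  fire out at step 9

4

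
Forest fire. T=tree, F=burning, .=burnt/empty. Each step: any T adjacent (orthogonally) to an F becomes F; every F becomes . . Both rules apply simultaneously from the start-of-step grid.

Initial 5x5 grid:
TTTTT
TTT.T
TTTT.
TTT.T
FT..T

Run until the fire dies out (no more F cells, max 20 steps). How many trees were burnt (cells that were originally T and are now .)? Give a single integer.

Answer: 17

Derivation:
Step 1: +2 fires, +1 burnt (F count now 2)
Step 2: +2 fires, +2 burnt (F count now 2)
Step 3: +3 fires, +2 burnt (F count now 3)
Step 4: +3 fires, +3 burnt (F count now 3)
Step 5: +3 fires, +3 burnt (F count now 3)
Step 6: +1 fires, +3 burnt (F count now 1)
Step 7: +1 fires, +1 burnt (F count now 1)
Step 8: +1 fires, +1 burnt (F count now 1)
Step 9: +1 fires, +1 burnt (F count now 1)
Step 10: +0 fires, +1 burnt (F count now 0)
Fire out after step 10
Initially T: 19, now '.': 23
Total burnt (originally-T cells now '.'): 17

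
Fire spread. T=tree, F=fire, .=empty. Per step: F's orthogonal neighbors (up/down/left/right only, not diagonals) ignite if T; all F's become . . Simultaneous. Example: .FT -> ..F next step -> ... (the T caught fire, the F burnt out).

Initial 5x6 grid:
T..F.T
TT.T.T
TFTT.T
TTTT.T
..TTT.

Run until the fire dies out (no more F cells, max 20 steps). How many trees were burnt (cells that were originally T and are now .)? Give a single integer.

Step 1: +5 fires, +2 burnt (F count now 5)
Step 2: +4 fires, +5 burnt (F count now 4)
Step 3: +3 fires, +4 burnt (F count now 3)
Step 4: +1 fires, +3 burnt (F count now 1)
Step 5: +1 fires, +1 burnt (F count now 1)
Step 6: +0 fires, +1 burnt (F count now 0)
Fire out after step 6
Initially T: 18, now '.': 26
Total burnt (originally-T cells now '.'): 14

Answer: 14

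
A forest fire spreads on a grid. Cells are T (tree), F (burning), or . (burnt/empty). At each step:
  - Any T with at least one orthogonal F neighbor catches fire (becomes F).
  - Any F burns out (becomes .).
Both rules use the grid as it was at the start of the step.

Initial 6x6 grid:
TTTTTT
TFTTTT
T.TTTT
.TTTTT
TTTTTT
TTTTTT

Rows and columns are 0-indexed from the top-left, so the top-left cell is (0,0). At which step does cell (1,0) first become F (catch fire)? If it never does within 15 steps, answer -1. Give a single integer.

Step 1: cell (1,0)='F' (+3 fires, +1 burnt)
  -> target ignites at step 1
Step 2: cell (1,0)='.' (+5 fires, +3 burnt)
Step 3: cell (1,0)='.' (+4 fires, +5 burnt)
Step 4: cell (1,0)='.' (+6 fires, +4 burnt)
Step 5: cell (1,0)='.' (+6 fires, +6 burnt)
Step 6: cell (1,0)='.' (+5 fires, +6 burnt)
Step 7: cell (1,0)='.' (+3 fires, +5 burnt)
Step 8: cell (1,0)='.' (+1 fires, +3 burnt)
Step 9: cell (1,0)='.' (+0 fires, +1 burnt)
  fire out at step 9

1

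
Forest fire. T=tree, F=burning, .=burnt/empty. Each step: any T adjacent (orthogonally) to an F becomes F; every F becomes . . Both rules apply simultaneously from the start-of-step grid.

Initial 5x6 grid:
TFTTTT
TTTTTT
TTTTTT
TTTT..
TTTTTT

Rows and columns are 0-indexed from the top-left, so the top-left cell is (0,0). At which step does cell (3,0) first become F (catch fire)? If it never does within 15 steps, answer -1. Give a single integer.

Step 1: cell (3,0)='T' (+3 fires, +1 burnt)
Step 2: cell (3,0)='T' (+4 fires, +3 burnt)
Step 3: cell (3,0)='T' (+5 fires, +4 burnt)
Step 4: cell (3,0)='F' (+6 fires, +5 burnt)
  -> target ignites at step 4
Step 5: cell (3,0)='.' (+5 fires, +6 burnt)
Step 6: cell (3,0)='.' (+2 fires, +5 burnt)
Step 7: cell (3,0)='.' (+1 fires, +2 burnt)
Step 8: cell (3,0)='.' (+1 fires, +1 burnt)
Step 9: cell (3,0)='.' (+0 fires, +1 burnt)
  fire out at step 9

4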